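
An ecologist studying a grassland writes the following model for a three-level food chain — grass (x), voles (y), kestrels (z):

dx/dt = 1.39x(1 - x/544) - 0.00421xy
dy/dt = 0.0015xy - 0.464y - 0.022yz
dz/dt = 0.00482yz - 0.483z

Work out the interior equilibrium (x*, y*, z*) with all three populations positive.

x* ≈ 379, y* ≈ 100, z* ≈ 4.74

From dz/dt = 0: 0.00482y* = 0.483, so y* = 100.
From dx/dt = 0: 1.39(1 - x*/544) = 0.00421·100, giving x* = 544·(1 - 0.304) = 379.
From dy/dt = 0: 0.0015·379 - 0.464 = 0.022z*, so z* = 0.104/0.022 = 4.74.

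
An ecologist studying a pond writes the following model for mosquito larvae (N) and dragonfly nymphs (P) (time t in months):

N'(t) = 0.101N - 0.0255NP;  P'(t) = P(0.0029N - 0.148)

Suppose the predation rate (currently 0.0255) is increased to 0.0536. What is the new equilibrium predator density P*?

At the interior fixed point, setting dN/dt = 0 with N > 0 fixes P* = (prey growth rate)/(NP coefficient) — independent of the other coefficients.
With the change, P* = 0.101/0.0536 = 1.88; it falls from 3.96.

P* ≈ 1.88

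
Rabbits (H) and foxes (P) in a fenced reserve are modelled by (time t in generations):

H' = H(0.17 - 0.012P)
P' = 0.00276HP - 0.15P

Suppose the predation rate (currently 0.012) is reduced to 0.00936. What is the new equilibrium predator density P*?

At the interior fixed point, setting dH/dt = 0 with H > 0 fixes P* = (prey growth rate)/(HP coefficient) — independent of the other coefficients.
With the change, P* = 0.17/0.00936 = 18.2; it rises from 14.2.

P* ≈ 18.2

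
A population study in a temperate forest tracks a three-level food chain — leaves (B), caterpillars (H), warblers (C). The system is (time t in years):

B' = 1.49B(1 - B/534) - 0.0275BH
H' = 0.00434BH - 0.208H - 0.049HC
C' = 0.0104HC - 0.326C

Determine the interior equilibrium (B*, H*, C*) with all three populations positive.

From dC/dt = 0: 0.0104H* = 0.326, so H* = 31.3.
From dB/dt = 0: 1.49(1 - B*/534) = 0.0275·31.3, giving B* = 534·(1 - 0.579) = 225.
From dH/dt = 0: 0.00434·225 - 0.208 = 0.049C*, so C* = 0.769/0.049 = 15.7.

B* ≈ 225, H* ≈ 31.3, C* ≈ 15.7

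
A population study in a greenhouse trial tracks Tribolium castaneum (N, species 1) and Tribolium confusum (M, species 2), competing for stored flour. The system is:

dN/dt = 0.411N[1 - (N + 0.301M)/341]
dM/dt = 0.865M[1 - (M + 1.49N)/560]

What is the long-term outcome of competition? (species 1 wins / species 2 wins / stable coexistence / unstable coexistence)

stable coexistence

Compare the nullcline intercepts: K1/α12 = 341/0.301 = 1130 > K2 = 560; K2/α21 = 560/1.49 = 376 > K1 = 341.
Since both inequalities hold, each species can invade when rare, so the interior equilibrium is stable.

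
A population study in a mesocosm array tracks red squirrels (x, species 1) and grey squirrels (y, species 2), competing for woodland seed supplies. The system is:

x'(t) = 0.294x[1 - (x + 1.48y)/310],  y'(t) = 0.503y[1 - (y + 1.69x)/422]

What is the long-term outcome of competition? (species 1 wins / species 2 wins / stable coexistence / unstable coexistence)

Compare the nullcline intercepts: K1/α12 = 310/1.48 = 209 < K2 = 422; K2/α21 = 422/1.69 = 250 < K1 = 310.
Since both are reversed, neither can invade when rare; the interior point is a saddle.

unstable coexistence (outcome depends on initial conditions)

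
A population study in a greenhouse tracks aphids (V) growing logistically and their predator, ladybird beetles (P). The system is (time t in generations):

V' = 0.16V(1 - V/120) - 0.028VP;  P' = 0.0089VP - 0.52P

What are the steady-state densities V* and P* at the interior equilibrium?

V* ≈ 58.4, P* ≈ 2.93

From dP/dt = 0 with P > 0: 0.0089V* = 0.52, so V* = 58.4.
Substitute into dV/dt = 0: 0.16(1 - 58.4/120) = 0.028P*.
The bracket is 0.513, giving P* = 0.0821/0.028 = 2.93.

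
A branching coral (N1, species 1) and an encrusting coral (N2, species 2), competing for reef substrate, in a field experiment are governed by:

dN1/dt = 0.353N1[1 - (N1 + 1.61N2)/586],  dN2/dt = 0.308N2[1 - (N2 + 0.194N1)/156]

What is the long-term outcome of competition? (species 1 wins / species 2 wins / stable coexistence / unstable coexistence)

stable coexistence

Compare the nullcline intercepts: K1/α12 = 586/1.61 = 364 > K2 = 156; K2/α21 = 156/0.194 = 804 > K1 = 586.
Since both inequalities hold, each species can invade when rare, so the interior equilibrium is stable.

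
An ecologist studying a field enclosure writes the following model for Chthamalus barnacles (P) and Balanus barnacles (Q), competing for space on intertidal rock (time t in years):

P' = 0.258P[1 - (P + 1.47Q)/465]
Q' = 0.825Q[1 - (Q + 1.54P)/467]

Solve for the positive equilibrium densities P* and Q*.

Setting both brackets to zero gives the nullclines P + 1.47Q = 465 and 1.54P + Q = 467.
Substituting Q = 467 - 1.54P into the first: P(1 - 1.47·1.54) = 465 - 1.47·467.
So P* = -221/-1.26 = 175, and then Q* = 467 - 1.54·175 = 197.

P* ≈ 175, Q* ≈ 197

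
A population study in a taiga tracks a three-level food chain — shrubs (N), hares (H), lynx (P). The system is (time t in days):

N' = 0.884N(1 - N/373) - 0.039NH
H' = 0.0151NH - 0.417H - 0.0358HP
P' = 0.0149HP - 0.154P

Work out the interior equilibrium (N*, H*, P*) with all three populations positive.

From dP/dt = 0: 0.0149H* = 0.154, so H* = 10.3.
From dN/dt = 0: 0.884(1 - N*/373) = 0.039·10.3, giving N* = 373·(1 - 0.456) = 203.
From dH/dt = 0: 0.0151·203 - 0.417 = 0.0358P*, so P* = 2.65/0.0358 = 73.9.

N* ≈ 203, H* ≈ 10.3, P* ≈ 73.9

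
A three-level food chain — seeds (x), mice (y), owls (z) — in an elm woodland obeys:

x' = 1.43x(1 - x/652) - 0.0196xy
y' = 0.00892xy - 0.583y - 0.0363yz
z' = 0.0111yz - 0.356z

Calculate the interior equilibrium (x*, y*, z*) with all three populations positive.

From dz/dt = 0: 0.0111y* = 0.356, so y* = 32.1.
From dx/dt = 0: 1.43(1 - x*/652) = 0.0196·32.1, giving x* = 652·(1 - 0.44) = 365.
From dy/dt = 0: 0.00892·365 - 0.583 = 0.0363z*, so z* = 2.68/0.0363 = 73.7.

x* ≈ 365, y* ≈ 32.1, z* ≈ 73.7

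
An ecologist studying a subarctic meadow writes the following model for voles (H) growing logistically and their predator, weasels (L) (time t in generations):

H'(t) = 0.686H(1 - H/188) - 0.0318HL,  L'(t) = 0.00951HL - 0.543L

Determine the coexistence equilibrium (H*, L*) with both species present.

From dL/dt = 0 with L > 0: 0.00951H* = 0.543, so H* = 57.1.
Substitute into dH/dt = 0: 0.686(1 - 57.1/188) = 0.0318L*.
The bracket is 0.696, giving L* = 0.478/0.0318 = 15.

H* ≈ 57.1, L* ≈ 15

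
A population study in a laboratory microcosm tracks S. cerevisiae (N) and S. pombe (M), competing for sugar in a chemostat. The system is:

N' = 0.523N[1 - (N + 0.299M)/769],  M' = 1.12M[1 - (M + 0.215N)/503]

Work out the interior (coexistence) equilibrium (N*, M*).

Setting both brackets to zero gives the nullclines N + 0.299M = 769 and 0.215N + M = 503.
Substituting M = 503 - 0.215N into the first: N(1 - 0.299·0.215) = 769 - 0.299·503.
So N* = 619/0.936 = 661, and then M* = 503 - 0.215·661 = 361.

N* ≈ 661, M* ≈ 361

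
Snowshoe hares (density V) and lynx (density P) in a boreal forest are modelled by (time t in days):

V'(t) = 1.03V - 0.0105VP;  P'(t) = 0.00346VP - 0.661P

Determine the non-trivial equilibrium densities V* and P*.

Set dP/dt = 0 with P > 0: 0.00346V - 0.661 = 0, so V* = 0.661/0.00346 = 191.
Set dV/dt = 0 with V > 0: 1.03 - 0.0105P = 0, so P* = 1.03/0.0105 = 98.1.

V* ≈ 191, P* ≈ 98.1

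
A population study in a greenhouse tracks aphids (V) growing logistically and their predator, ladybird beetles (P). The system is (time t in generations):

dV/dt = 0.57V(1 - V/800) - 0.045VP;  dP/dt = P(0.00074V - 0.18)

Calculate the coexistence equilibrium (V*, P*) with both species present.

From dP/dt = 0 with P > 0: 0.00074V* = 0.18, so V* = 243.
Substitute into dV/dt = 0: 0.57(1 - 243/800) = 0.045P*.
The bracket is 0.696, giving P* = 0.397/0.045 = 8.82.

V* ≈ 243, P* ≈ 8.82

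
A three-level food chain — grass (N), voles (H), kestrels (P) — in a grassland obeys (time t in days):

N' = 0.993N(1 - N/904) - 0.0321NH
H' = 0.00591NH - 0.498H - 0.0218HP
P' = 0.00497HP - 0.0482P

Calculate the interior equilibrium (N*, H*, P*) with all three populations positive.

From dP/dt = 0: 0.00497H* = 0.0482, so H* = 9.7.
From dN/dt = 0: 0.993(1 - N*/904) = 0.0321·9.7, giving N* = 904·(1 - 0.314) = 621.
From dH/dt = 0: 0.00591·621 - 0.498 = 0.0218P*, so P* = 3.17/0.0218 = 145.

N* ≈ 621, H* ≈ 9.7, P* ≈ 145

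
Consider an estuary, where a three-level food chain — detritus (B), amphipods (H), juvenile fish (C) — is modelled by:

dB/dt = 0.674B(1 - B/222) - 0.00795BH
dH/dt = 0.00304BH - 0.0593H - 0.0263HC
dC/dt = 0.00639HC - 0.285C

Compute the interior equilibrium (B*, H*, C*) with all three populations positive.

From dC/dt = 0: 0.00639H* = 0.285, so H* = 44.6.
From dB/dt = 0: 0.674(1 - B*/222) = 0.00795·44.6, giving B* = 222·(1 - 0.526) = 105.
From dH/dt = 0: 0.00304·105 - 0.0593 = 0.0263C*, so C* = 0.261/0.0263 = 9.91.

B* ≈ 105, H* ≈ 44.6, C* ≈ 9.91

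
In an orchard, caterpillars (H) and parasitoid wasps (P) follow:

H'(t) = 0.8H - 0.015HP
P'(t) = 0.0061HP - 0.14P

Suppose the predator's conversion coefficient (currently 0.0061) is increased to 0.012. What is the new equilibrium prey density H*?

At the interior fixed point, setting dP/dt = 0 with P > 0 fixes H* = (predator death rate)/(HP coefficient) — independent of the other coefficients.
With the change, H* = 0.14/0.012 = 11.7; it falls from 23.

H* ≈ 11.7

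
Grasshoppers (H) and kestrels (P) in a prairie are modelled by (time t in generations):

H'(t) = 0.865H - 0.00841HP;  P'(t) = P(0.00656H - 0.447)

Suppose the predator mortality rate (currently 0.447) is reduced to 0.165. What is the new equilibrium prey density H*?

At the interior fixed point, setting dP/dt = 0 with P > 0 fixes H* = (predator death rate)/(HP coefficient) — independent of the other coefficients.
With the change, H* = 0.165/0.00656 = 25.2; it falls from 68.1.

H* ≈ 25.2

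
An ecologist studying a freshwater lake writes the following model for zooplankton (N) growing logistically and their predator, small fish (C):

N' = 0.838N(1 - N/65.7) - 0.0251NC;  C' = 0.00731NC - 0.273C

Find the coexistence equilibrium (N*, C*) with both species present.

N* ≈ 37.3, C* ≈ 14.4

From dC/dt = 0 with C > 0: 0.00731N* = 0.273, so N* = 37.3.
Substitute into dN/dt = 0: 0.838(1 - 37.3/65.7) = 0.0251C*.
The bracket is 0.432, giving C* = 0.362/0.0251 = 14.4.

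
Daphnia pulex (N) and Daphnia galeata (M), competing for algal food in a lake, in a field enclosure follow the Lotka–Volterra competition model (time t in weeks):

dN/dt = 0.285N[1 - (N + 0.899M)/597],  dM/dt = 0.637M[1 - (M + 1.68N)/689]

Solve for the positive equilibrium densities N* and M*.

N* ≈ 43.9, M* ≈ 615

Setting both brackets to zero gives the nullclines N + 0.899M = 597 and 1.68N + M = 689.
Substituting M = 689 - 1.68N into the first: N(1 - 0.899·1.68) = 597 - 0.899·689.
So N* = -22.4/-0.51 = 43.9, and then M* = 689 - 1.68·43.9 = 615.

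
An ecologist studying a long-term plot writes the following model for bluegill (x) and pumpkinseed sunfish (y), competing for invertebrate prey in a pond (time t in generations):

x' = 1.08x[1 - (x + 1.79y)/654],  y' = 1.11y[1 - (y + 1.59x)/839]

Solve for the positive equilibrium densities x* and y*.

Setting both brackets to zero gives the nullclines x + 1.79y = 654 and 1.59x + y = 839.
Substituting y = 839 - 1.59x into the first: x(1 - 1.79·1.59) = 654 - 1.79·839.
So x* = -848/-1.85 = 459, and then y* = 839 - 1.59·459 = 109.

x* ≈ 459, y* ≈ 109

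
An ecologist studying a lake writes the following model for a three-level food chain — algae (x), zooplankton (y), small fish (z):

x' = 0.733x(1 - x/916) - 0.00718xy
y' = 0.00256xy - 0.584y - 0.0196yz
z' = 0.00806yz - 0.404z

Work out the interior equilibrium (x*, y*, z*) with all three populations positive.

From dz/dt = 0: 0.00806y* = 0.404, so y* = 50.1.
From dx/dt = 0: 0.733(1 - x*/916) = 0.00718·50.1, giving x* = 916·(1 - 0.491) = 466.
From dy/dt = 0: 0.00256·466 - 0.584 = 0.0196z*, so z* = 0.61/0.0196 = 31.1.

x* ≈ 466, y* ≈ 50.1, z* ≈ 31.1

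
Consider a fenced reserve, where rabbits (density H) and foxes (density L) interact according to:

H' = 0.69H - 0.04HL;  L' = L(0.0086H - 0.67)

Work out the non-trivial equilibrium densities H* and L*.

H* ≈ 77.9, L* ≈ 17.2

Set dL/dt = 0 with L > 0: 0.0086H - 0.67 = 0, so H* = 0.67/0.0086 = 77.9.
Set dH/dt = 0 with H > 0: 0.69 - 0.04L = 0, so L* = 0.69/0.04 = 17.2.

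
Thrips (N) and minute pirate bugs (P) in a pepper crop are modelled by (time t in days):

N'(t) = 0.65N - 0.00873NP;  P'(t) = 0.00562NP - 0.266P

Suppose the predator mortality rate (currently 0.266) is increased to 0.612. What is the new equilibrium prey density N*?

N* ≈ 109

At the interior fixed point, setting dP/dt = 0 with P > 0 fixes N* = (predator death rate)/(NP coefficient) — independent of the other coefficients.
With the change, N* = 0.612/0.00562 = 109; it rises from 47.3.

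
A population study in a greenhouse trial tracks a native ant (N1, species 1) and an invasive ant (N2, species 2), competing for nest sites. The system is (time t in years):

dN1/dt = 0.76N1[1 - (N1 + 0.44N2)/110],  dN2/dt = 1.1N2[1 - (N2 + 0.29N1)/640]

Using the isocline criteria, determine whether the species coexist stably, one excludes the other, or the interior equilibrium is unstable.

species 2 excludes species 1

Compare the nullcline intercepts: K1/α12 = 110/0.44 = 250 < K2 = 640; K2/α21 = 640/0.29 = 2210 > K1 = 110.
Since the inequalities point opposite ways, species 2 can invade but species 1 cannot.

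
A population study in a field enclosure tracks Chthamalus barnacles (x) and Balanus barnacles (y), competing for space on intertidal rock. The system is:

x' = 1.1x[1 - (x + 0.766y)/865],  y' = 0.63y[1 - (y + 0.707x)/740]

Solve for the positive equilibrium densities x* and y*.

Setting both brackets to zero gives the nullclines x + 0.766y = 865 and 0.707x + y = 740.
Substituting y = 740 - 0.707x into the first: x(1 - 0.766·0.707) = 865 - 0.766·740.
So x* = 298/0.458 = 650, and then y* = 740 - 0.707·650 = 280.

x* ≈ 650, y* ≈ 280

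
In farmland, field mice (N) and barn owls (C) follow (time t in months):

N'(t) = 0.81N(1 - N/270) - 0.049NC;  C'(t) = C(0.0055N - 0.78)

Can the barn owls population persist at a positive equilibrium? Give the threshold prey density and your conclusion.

Threshold N = 142; K > 142, so yes, the predator persists.

The predator equation gives dC/dt > 0 only when N > 0.78/0.0055 = 142.
Without the predator, N → K = 270. Since 270 > 142, the predator can invade and persist.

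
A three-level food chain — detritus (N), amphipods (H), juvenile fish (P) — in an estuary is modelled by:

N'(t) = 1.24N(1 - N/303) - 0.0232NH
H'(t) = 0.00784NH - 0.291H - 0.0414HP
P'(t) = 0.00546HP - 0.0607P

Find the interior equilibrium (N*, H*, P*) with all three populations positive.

From dP/dt = 0: 0.00546H* = 0.0607, so H* = 11.1.
From dN/dt = 0: 1.24(1 - N*/303) = 0.0232·11.1, giving N* = 303·(1 - 0.208) = 240.
From dH/dt = 0: 0.00784·240 - 0.291 = 0.0414P*, so P* = 1.59/0.0414 = 38.4.

N* ≈ 240, H* ≈ 11.1, P* ≈ 38.4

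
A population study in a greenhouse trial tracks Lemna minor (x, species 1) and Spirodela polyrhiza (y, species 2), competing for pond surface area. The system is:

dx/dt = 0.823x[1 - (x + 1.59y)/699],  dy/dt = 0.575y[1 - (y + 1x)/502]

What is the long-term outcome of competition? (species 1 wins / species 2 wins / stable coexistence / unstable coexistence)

Compare the nullcline intercepts: K1/α12 = 699/1.59 = 440 < K2 = 502; K2/α21 = 502/1 = 502 < K1 = 699.
Since both are reversed, neither can invade when rare; the interior point is a saddle.

unstable coexistence (outcome depends on initial conditions)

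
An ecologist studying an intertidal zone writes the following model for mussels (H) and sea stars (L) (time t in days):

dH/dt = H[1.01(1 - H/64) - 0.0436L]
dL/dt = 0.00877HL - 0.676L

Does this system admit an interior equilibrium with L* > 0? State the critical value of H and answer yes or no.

The predator equation gives dL/dt > 0 only when H > 0.676/0.00877 = 77.1.
Without the predator, H → K = 64. Since 64 < 77.1, the predator cannot invade.

Threshold H = 77.1; K < 77.1, so no, the predator goes extinct.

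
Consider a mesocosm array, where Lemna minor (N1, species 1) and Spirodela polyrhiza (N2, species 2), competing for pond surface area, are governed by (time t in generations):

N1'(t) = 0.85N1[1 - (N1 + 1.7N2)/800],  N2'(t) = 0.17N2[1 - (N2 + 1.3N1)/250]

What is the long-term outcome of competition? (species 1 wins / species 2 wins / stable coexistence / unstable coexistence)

Compare the nullcline intercepts: K1/α12 = 800/1.7 = 471 > K2 = 250; K2/α21 = 250/1.3 = 192 < K1 = 800.
Since the inequalities point opposite ways, species 1 can invade but species 2 cannot.

species 1 excludes species 2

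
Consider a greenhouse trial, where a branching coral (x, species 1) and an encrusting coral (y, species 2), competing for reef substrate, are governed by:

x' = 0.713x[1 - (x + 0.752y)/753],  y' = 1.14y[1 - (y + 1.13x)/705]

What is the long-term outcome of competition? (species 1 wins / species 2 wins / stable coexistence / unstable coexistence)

species 1 excludes species 2

Compare the nullcline intercepts: K1/α12 = 753/0.752 = 1000 > K2 = 705; K2/α21 = 705/1.13 = 624 < K1 = 753.
Since the inequalities point opposite ways, species 1 can invade but species 2 cannot.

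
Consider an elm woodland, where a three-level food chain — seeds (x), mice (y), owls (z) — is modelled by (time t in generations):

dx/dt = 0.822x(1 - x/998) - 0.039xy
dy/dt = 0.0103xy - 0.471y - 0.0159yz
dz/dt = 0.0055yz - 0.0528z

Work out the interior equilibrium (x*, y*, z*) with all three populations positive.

x* ≈ 543, y* ≈ 9.6, z* ≈ 322

From dz/dt = 0: 0.0055y* = 0.0528, so y* = 9.6.
From dx/dt = 0: 0.822(1 - x*/998) = 0.039·9.6, giving x* = 998·(1 - 0.455) = 543.
From dy/dt = 0: 0.0103·543 - 0.471 = 0.0159z*, so z* = 5.13/0.0159 = 322.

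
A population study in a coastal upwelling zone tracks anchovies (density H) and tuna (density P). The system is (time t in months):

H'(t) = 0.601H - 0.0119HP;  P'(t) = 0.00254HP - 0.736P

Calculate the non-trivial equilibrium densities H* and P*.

Set dP/dt = 0 with P > 0: 0.00254H - 0.736 = 0, so H* = 0.736/0.00254 = 290.
Set dH/dt = 0 with H > 0: 0.601 - 0.0119P = 0, so P* = 0.601/0.0119 = 50.5.

H* ≈ 290, P* ≈ 50.5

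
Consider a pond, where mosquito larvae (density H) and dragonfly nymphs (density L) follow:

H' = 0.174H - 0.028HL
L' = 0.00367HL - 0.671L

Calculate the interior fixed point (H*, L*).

Set dL/dt = 0 with L > 0: 0.00367H - 0.671 = 0, so H* = 0.671/0.00367 = 183.
Set dH/dt = 0 with H > 0: 0.174 - 0.028L = 0, so L* = 0.174/0.028 = 6.21.

H* ≈ 183, L* ≈ 6.21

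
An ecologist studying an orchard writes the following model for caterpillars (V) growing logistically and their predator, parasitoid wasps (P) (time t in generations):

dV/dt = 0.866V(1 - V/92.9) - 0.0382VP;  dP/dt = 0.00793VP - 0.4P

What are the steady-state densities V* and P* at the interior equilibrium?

From dP/dt = 0 with P > 0: 0.00793V* = 0.4, so V* = 50.4.
Substitute into dV/dt = 0: 0.866(1 - 50.4/92.9) = 0.0382P*.
The bracket is 0.457, giving P* = 0.396/0.0382 = 10.4.

V* ≈ 50.4, P* ≈ 10.4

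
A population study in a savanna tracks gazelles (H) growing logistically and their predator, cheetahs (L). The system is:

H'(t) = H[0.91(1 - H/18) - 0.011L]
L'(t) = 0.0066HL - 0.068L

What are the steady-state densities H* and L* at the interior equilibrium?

H* ≈ 10.3, L* ≈ 35.4

From dL/dt = 0 with L > 0: 0.0066H* = 0.068, so H* = 10.3.
Substitute into dH/dt = 0: 0.91(1 - 10.3/18) = 0.011L*.
The bracket is 0.428, giving L* = 0.389/0.011 = 35.4.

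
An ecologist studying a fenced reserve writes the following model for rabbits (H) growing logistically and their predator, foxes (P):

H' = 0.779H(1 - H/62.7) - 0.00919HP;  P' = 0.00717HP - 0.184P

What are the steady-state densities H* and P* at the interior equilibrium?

H* ≈ 25.7, P* ≈ 50.1

From dP/dt = 0 with P > 0: 0.00717H* = 0.184, so H* = 25.7.
Substitute into dH/dt = 0: 0.779(1 - 25.7/62.7) = 0.00919P*.
The bracket is 0.591, giving P* = 0.46/0.00919 = 50.1.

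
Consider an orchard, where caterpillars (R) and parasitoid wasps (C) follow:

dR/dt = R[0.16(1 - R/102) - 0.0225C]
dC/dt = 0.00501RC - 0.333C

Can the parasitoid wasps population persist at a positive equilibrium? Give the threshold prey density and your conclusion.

The predator equation gives dC/dt > 0 only when R > 0.333/0.00501 = 66.5.
Without the predator, R → K = 102. Since 102 > 66.5, the predator can invade and persist.

Threshold R = 66.5; K > 66.5, so yes, the predator persists.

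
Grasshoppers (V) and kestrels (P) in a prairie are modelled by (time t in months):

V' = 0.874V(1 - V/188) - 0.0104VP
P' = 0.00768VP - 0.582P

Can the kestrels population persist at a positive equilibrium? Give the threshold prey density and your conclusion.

Threshold V = 75.8; K > 75.8, so yes, the predator persists.

The predator equation gives dP/dt > 0 only when V > 0.582/0.00768 = 75.8.
Without the predator, V → K = 188. Since 188 > 75.8, the predator can invade and persist.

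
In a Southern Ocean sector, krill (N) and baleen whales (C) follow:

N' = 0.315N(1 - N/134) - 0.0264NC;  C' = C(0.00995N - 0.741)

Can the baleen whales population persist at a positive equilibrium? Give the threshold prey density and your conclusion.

The predator equation gives dC/dt > 0 only when N > 0.741/0.00995 = 74.5.
Without the predator, N → K = 134. Since 134 > 74.5, the predator can invade and persist.

Threshold N = 74.5; K > 74.5, so yes, the predator persists.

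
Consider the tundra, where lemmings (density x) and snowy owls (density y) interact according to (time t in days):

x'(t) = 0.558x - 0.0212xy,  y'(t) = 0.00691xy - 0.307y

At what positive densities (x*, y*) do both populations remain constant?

Set dy/dt = 0 with y > 0: 0.00691x - 0.307 = 0, so x* = 0.307/0.00691 = 44.4.
Set dx/dt = 0 with x > 0: 0.558 - 0.0212y = 0, so y* = 0.558/0.0212 = 26.3.

x* ≈ 44.4, y* ≈ 26.3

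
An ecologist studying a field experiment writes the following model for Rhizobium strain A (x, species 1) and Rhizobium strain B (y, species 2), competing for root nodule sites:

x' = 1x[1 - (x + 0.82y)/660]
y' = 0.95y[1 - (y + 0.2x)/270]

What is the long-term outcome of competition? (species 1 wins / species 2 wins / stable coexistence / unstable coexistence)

Compare the nullcline intercepts: K1/α12 = 660/0.82 = 805 > K2 = 270; K2/α21 = 270/0.2 = 1350 > K1 = 660.
Since both inequalities hold, each species can invade when rare, so the interior equilibrium is stable.

stable coexistence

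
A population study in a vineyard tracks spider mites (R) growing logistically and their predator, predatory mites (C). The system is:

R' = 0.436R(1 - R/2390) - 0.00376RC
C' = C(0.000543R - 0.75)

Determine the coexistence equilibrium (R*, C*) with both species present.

From dC/dt = 0 with C > 0: 0.000543R* = 0.75, so R* = 1380.
Substitute into dR/dt = 0: 0.436(1 - 1380/2390) = 0.00376C*.
The bracket is 0.422, giving C* = 0.184/0.00376 = 48.9.

R* ≈ 1380, C* ≈ 48.9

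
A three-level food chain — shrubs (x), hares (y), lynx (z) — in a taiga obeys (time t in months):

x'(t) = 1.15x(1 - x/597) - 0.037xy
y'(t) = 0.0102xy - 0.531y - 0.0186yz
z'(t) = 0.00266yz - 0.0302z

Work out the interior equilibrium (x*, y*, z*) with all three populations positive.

From dz/dt = 0: 0.00266y* = 0.0302, so y* = 11.4.
From dx/dt = 0: 1.15(1 - x*/597) = 0.037·11.4, giving x* = 597·(1 - 0.365) = 379.
From dy/dt = 0: 0.0102·379 - 0.531 = 0.0186z*, so z* = 3.33/0.0186 = 179.

x* ≈ 379, y* ≈ 11.4, z* ≈ 179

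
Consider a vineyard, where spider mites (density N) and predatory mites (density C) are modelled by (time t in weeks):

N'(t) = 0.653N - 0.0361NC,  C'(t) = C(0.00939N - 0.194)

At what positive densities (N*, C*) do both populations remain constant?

Set dC/dt = 0 with C > 0: 0.00939N - 0.194 = 0, so N* = 0.194/0.00939 = 20.7.
Set dN/dt = 0 with N > 0: 0.653 - 0.0361C = 0, so C* = 0.653/0.0361 = 18.1.

N* ≈ 20.7, C* ≈ 18.1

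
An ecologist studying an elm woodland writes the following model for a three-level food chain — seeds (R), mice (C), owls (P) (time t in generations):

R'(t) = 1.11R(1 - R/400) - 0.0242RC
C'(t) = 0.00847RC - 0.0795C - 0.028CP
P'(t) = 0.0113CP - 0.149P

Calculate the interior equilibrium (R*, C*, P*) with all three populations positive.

From dP/dt = 0: 0.0113C* = 0.149, so C* = 13.2.
From dR/dt = 0: 1.11(1 - R*/400) = 0.0242·13.2, giving R* = 400·(1 - 0.287) = 285.
From dC/dt = 0: 0.00847·285 - 0.0795 = 0.028P*, so P* = 2.33/0.028 = 83.4.

R* ≈ 285, C* ≈ 13.2, P* ≈ 83.4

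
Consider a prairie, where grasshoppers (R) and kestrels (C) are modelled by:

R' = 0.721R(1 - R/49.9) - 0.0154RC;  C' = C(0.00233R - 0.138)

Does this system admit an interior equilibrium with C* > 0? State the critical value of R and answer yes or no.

The predator equation gives dC/dt > 0 only when R > 0.138/0.00233 = 59.2.
Without the predator, R → K = 49.9. Since 49.9 < 59.2, the predator cannot invade.

Threshold R = 59.2; K < 59.2, so no, the predator goes extinct.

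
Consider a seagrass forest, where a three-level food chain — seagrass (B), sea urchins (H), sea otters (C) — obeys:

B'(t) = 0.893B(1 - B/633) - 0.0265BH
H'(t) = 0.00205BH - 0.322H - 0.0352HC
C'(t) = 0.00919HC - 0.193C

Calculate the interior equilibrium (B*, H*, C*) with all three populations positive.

From dC/dt = 0: 0.00919H* = 0.193, so H* = 21.
From dB/dt = 0: 0.893(1 - B*/633) = 0.0265·21, giving B* = 633·(1 - 0.623) = 239.
From dH/dt = 0: 0.00205·239 - 0.322 = 0.0352C*, so C* = 0.167/0.0352 = 4.74.

B* ≈ 239, H* ≈ 21, C* ≈ 4.74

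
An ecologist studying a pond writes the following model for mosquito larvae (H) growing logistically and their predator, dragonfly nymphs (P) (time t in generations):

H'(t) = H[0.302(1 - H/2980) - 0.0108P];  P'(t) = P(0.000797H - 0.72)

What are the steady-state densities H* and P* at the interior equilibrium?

From dP/dt = 0 with P > 0: 0.000797H* = 0.72, so H* = 903.
Substitute into dH/dt = 0: 0.302(1 - 903/2980) = 0.0108P*.
The bracket is 0.697, giving P* = 0.21/0.0108 = 19.5.

H* ≈ 903, P* ≈ 19.5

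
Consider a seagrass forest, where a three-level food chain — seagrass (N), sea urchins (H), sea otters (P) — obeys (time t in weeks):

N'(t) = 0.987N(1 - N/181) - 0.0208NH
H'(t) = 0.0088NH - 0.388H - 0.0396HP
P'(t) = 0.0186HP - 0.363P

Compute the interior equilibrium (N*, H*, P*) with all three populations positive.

From dP/dt = 0: 0.0186H* = 0.363, so H* = 19.5.
From dN/dt = 0: 0.987(1 - N*/181) = 0.0208·19.5, giving N* = 181·(1 - 0.411) = 107.
From dH/dt = 0: 0.0088·107 - 0.388 = 0.0396P*, so P* = 0.55/0.0396 = 13.9.

N* ≈ 107, H* ≈ 19.5, P* ≈ 13.9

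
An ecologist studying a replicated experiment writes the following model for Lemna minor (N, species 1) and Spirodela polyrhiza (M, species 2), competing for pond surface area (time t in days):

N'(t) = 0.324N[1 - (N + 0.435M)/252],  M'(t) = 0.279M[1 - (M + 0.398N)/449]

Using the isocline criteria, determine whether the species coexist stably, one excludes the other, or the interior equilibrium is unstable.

stable coexistence

Compare the nullcline intercepts: K1/α12 = 252/0.435 = 579 > K2 = 449; K2/α21 = 449/0.398 = 1130 > K1 = 252.
Since both inequalities hold, each species can invade when rare, so the interior equilibrium is stable.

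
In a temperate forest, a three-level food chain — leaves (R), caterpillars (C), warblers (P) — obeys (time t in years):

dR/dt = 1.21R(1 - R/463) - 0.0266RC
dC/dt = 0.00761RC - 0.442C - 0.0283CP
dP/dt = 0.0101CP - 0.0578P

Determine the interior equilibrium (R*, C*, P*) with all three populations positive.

R* ≈ 405, C* ≈ 5.72, P* ≈ 93.2

From dP/dt = 0: 0.0101C* = 0.0578, so C* = 5.72.
From dR/dt = 0: 1.21(1 - R*/463) = 0.0266·5.72, giving R* = 463·(1 - 0.126) = 405.
From dC/dt = 0: 0.00761·405 - 0.442 = 0.0283P*, so P* = 2.64/0.0283 = 93.2.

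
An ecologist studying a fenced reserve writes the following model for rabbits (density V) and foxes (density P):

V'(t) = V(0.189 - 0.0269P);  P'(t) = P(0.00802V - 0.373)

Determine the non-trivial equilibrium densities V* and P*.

Set dP/dt = 0 with P > 0: 0.00802V - 0.373 = 0, so V* = 0.373/0.00802 = 46.5.
Set dV/dt = 0 with V > 0: 0.189 - 0.0269P = 0, so P* = 0.189/0.0269 = 7.03.

V* ≈ 46.5, P* ≈ 7.03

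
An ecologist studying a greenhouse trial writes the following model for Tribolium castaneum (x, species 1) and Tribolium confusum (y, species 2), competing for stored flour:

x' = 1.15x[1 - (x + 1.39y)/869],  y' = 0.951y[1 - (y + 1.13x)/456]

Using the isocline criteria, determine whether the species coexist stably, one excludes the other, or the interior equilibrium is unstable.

Compare the nullcline intercepts: K1/α12 = 869/1.39 = 625 > K2 = 456; K2/α21 = 456/1.13 = 404 < K1 = 869.
Since the inequalities point opposite ways, species 1 can invade but species 2 cannot.

species 1 excludes species 2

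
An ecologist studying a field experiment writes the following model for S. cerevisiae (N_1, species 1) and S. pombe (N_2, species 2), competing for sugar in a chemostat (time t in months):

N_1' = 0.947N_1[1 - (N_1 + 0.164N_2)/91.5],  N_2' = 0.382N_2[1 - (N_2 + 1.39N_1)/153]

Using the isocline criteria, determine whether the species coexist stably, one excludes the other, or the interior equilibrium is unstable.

Compare the nullcline intercepts: K1/α12 = 91.5/0.164 = 558 > K2 = 153; K2/α21 = 153/1.39 = 110 > K1 = 91.5.
Since both inequalities hold, each species can invade when rare, so the interior equilibrium is stable.

stable coexistence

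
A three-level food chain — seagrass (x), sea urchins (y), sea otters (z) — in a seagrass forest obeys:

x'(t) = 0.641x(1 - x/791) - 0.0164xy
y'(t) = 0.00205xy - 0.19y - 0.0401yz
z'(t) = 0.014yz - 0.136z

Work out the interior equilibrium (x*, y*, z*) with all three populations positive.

x* ≈ 594, y* ≈ 9.71, z* ≈ 25.6

From dz/dt = 0: 0.014y* = 0.136, so y* = 9.71.
From dx/dt = 0: 0.641(1 - x*/791) = 0.0164·9.71, giving x* = 791·(1 - 0.249) = 594.
From dy/dt = 0: 0.00205·594 - 0.19 = 0.0401z*, so z* = 1.03/0.0401 = 25.6.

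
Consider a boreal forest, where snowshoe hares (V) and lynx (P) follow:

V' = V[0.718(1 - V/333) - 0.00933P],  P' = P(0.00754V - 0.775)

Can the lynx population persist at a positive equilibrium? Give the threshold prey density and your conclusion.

The predator equation gives dP/dt > 0 only when V > 0.775/0.00754 = 103.
Without the predator, V → K = 333. Since 333 > 103, the predator can invade and persist.

Threshold V = 103; K > 103, so yes, the predator persists.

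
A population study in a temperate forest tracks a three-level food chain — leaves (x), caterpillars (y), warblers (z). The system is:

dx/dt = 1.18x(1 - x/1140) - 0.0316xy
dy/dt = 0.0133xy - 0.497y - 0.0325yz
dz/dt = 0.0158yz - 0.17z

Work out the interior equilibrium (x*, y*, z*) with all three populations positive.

x* ≈ 812, y* ≈ 10.8, z* ≈ 317

From dz/dt = 0: 0.0158y* = 0.17, so y* = 10.8.
From dx/dt = 0: 1.18(1 - x*/1140) = 0.0316·10.8, giving x* = 1140·(1 - 0.288) = 812.
From dy/dt = 0: 0.0133·812 - 0.497 = 0.0325z*, so z* = 10.3/0.0325 = 317.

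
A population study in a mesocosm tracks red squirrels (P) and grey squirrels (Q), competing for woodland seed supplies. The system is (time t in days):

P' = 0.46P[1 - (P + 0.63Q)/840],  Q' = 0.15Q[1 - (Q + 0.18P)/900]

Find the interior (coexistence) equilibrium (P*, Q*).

P* ≈ 308, Q* ≈ 845

Setting both brackets to zero gives the nullclines P + 0.63Q = 840 and 0.18P + Q = 900.
Substituting Q = 900 - 0.18P into the first: P(1 - 0.63·0.18) = 840 - 0.63·900.
So P* = 273/0.887 = 308, and then Q* = 900 - 0.18·308 = 845.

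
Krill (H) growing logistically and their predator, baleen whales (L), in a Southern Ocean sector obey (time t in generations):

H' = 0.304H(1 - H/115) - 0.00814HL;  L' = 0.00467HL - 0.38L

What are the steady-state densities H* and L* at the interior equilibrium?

H* ≈ 81.4, L* ≈ 10.9

From dL/dt = 0 with L > 0: 0.00467H* = 0.38, so H* = 81.4.
Substitute into dH/dt = 0: 0.304(1 - 81.4/115) = 0.00814L*.
The bracket is 0.292, giving L* = 0.0889/0.00814 = 10.9.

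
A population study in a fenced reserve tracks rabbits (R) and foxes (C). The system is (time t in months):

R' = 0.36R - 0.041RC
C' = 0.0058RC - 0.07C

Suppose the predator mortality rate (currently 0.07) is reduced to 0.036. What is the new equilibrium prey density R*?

R* ≈ 6.21

At the interior fixed point, setting dC/dt = 0 with C > 0 fixes R* = (predator death rate)/(RC coefficient) — independent of the other coefficients.
With the change, R* = 0.036/0.0058 = 6.21; it falls from 12.1.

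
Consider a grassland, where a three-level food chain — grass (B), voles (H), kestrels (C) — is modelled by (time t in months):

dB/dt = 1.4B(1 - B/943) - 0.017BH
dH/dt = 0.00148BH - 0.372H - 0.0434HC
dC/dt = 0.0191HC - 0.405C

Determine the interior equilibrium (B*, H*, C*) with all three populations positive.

B* ≈ 700, H* ≈ 21.2, C* ≈ 15.3

From dC/dt = 0: 0.0191H* = 0.405, so H* = 21.2.
From dB/dt = 0: 1.4(1 - B*/943) = 0.017·21.2, giving B* = 943·(1 - 0.257) = 700.
From dH/dt = 0: 0.00148·700 - 0.372 = 0.0434C*, so C* = 0.664/0.0434 = 15.3.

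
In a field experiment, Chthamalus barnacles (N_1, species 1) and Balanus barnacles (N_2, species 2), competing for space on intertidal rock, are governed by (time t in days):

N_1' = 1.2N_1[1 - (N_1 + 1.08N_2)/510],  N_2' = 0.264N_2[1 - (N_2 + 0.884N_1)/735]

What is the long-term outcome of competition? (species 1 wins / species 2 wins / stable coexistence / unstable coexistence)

Compare the nullcline intercepts: K1/α12 = 510/1.08 = 472 < K2 = 735; K2/α21 = 735/0.884 = 831 > K1 = 510.
Since the inequalities point opposite ways, species 2 can invade but species 1 cannot.

species 2 excludes species 1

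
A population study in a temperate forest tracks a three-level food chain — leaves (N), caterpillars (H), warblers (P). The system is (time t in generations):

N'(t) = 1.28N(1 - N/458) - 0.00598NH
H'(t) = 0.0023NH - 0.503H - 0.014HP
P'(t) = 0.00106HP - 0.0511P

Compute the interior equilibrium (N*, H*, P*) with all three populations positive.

N* ≈ 355, H* ≈ 48.2, P* ≈ 22.4

From dP/dt = 0: 0.00106H* = 0.0511, so H* = 48.2.
From dN/dt = 0: 1.28(1 - N*/458) = 0.00598·48.2, giving N* = 458·(1 - 0.225) = 355.
From dH/dt = 0: 0.0023·355 - 0.503 = 0.014P*, so P* = 0.313/0.014 = 22.4.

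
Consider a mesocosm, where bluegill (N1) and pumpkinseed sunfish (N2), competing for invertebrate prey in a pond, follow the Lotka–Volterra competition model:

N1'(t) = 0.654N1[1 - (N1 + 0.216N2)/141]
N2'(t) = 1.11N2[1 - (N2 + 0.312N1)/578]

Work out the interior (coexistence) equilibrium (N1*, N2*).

Setting both brackets to zero gives the nullclines N1 + 0.216N2 = 141 and 0.312N1 + N2 = 578.
Substituting N2 = 578 - 0.312N1 into the first: N1(1 - 0.216·0.312) = 141 - 0.216·578.
So N1* = 16.2/0.933 = 17.3, and then N2* = 578 - 0.312·17.3 = 573.

N1* ≈ 17.3, N2* ≈ 573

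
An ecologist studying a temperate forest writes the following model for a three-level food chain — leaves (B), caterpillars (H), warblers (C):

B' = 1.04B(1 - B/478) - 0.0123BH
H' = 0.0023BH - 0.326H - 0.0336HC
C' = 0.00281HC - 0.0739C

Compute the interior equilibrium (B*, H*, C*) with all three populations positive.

B* ≈ 329, H* ≈ 26.3, C* ≈ 12.8

From dC/dt = 0: 0.00281H* = 0.0739, so H* = 26.3.
From dB/dt = 0: 1.04(1 - B*/478) = 0.0123·26.3, giving B* = 478·(1 - 0.311) = 329.
From dH/dt = 0: 0.0023·329 - 0.326 = 0.0336C*, so C* = 0.431/0.0336 = 12.8.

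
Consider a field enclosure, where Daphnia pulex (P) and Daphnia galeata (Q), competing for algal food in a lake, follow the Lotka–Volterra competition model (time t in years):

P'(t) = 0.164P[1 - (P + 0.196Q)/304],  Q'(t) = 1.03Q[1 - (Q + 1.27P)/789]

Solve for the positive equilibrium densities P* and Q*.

Setting both brackets to zero gives the nullclines P + 0.196Q = 304 and 1.27P + Q = 789.
Substituting Q = 789 - 1.27P into the first: P(1 - 0.196·1.27) = 304 - 0.196·789.
So P* = 149/0.751 = 199, and then Q* = 789 - 1.27·199 = 536.

P* ≈ 199, Q* ≈ 536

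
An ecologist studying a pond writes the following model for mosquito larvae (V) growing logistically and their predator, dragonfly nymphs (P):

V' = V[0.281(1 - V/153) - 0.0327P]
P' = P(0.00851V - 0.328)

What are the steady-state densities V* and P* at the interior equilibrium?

From dP/dt = 0 with P > 0: 0.00851V* = 0.328, so V* = 38.5.
Substitute into dV/dt = 0: 0.281(1 - 38.5/153) = 0.0327P*.
The bracket is 0.748, giving P* = 0.21/0.0327 = 6.43.

V* ≈ 38.5, P* ≈ 6.43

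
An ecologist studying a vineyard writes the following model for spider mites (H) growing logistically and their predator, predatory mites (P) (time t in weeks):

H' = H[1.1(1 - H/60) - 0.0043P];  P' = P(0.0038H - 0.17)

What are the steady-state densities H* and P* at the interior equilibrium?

From dP/dt = 0 with P > 0: 0.0038H* = 0.17, so H* = 44.7.
Substitute into dH/dt = 0: 1.1(1 - 44.7/60) = 0.0043P*.
The bracket is 0.254, giving P* = 0.28/0.0043 = 65.1.

H* ≈ 44.7, P* ≈ 65.1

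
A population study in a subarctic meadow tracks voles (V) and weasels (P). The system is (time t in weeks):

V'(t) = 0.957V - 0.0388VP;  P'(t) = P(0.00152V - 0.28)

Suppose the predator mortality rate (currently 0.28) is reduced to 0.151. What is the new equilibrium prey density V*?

V* ≈ 99.3

At the interior fixed point, setting dP/dt = 0 with P > 0 fixes V* = (predator death rate)/(VP coefficient) — independent of the other coefficients.
With the change, V* = 0.151/0.00152 = 99.3; it falls from 184.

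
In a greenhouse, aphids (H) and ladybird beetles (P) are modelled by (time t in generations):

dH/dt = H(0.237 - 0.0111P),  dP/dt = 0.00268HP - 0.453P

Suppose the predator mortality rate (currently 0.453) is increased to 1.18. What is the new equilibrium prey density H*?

At the interior fixed point, setting dP/dt = 0 with P > 0 fixes H* = (predator death rate)/(HP coefficient) — independent of the other coefficients.
With the change, H* = 1.18/0.00268 = 440; it rises from 169.

H* ≈ 440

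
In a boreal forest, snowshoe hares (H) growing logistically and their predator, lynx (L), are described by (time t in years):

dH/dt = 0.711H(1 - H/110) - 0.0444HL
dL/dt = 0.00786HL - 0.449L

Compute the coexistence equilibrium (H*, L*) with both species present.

From dL/dt = 0 with L > 0: 0.00786H* = 0.449, so H* = 57.1.
Substitute into dH/dt = 0: 0.711(1 - 57.1/110) = 0.0444L*.
The bracket is 0.481, giving L* = 0.342/0.0444 = 7.7.

H* ≈ 57.1, L* ≈ 7.7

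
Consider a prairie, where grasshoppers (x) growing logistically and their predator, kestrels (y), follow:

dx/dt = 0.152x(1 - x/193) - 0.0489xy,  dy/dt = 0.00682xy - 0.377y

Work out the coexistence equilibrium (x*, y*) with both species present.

x* ≈ 55.3, y* ≈ 2.22

From dy/dt = 0 with y > 0: 0.00682x* = 0.377, so x* = 55.3.
Substitute into dx/dt = 0: 0.152(1 - 55.3/193) = 0.0489y*.
The bracket is 0.714, giving y* = 0.108/0.0489 = 2.22.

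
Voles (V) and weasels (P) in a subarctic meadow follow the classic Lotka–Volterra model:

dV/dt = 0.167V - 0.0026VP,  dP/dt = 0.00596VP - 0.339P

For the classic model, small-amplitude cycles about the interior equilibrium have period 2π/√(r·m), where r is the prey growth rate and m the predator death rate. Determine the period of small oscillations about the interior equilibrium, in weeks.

T ≈ 26.4 weeks

Here r = 0.167 and m = 0.339, so r·m = 0.0566.
ω = √0.0566 = 0.238 per week, hence T = 2π/ω ≈ 26.4 weeks.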